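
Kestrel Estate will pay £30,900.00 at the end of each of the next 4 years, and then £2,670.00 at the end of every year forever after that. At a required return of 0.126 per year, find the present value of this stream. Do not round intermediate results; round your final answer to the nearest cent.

PV of 4-year annuity: £30,900.00 × [1 − (1+0.126)^−4] / 0.126 = 92680.31104
Perpetuity value at year 4: £2,670.00 / 0.126 = 21190.47619
PV of perpetuity: 21190.47619 / (1+0.126)^4 = 13182.17747
Total PV = 92680.31104 + 13182.17747 = 105862.48851

£105862.49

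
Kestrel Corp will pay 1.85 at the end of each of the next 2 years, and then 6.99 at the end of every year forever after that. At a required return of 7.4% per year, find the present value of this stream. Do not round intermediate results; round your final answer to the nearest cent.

PV of 2-year annuity: 1.85 × [1 − (1+0.074)^−2] / 0.074 = 3.32638
Perpetuity value at year 2: 6.99 / 0.074 = 94.45946
PV of perpetuity: 94.45946 / (1+0.074)^2 = 81.89114
Total PV = 3.32638 + 81.89114 = 85.21752

85.22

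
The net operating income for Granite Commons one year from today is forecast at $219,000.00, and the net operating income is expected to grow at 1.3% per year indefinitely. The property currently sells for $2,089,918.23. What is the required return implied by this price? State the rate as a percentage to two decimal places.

P = D₁/(r − g) ⇒ r = D₁/P + g = $219,000.0000/$2,089,918.23 + 0.013 = 0.104789 + 0.013 = 0.117789

11.78%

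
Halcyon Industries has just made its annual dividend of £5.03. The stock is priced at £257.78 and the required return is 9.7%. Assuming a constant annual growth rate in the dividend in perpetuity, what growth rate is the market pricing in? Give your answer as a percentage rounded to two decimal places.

7.60%

P = D₀(1+g)/(r−g) ⇒ P(r−g) = D₀(1+g) ⇒ g(P+D₀) = P·r − D₀
g = (P·r − D₀)/(P + D₀) = (£257.78×0.097 − £5.03) / (£257.78 + £5.03) = 0.076004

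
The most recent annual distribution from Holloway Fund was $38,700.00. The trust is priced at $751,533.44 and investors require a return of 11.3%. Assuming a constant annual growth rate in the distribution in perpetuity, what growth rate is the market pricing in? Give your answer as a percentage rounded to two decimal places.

P = D₀(1+g)/(r−g) ⇒ P(r−g) = D₀(1+g) ⇒ g(P+D₀) = P·r − D₀
g = (P·r − D₀)/(P + D₀) = ($751,533.44×0.113 − $38,700.00) / ($751,533.44 + $38,700.00) = 0.058493

5.85%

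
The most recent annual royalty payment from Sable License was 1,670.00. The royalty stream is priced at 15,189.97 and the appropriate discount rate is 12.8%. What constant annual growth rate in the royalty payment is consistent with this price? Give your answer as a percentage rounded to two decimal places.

1.63%

P = D₀(1+g)/(r−g) ⇒ P(r−g) = D₀(1+g) ⇒ g(P+D₀) = P·r − D₀
g = (P·r − D₀)/(P + D₀) = (15,189.97×0.128 − 1,670.00) / (15,189.97 + 1,670.00) = 0.016270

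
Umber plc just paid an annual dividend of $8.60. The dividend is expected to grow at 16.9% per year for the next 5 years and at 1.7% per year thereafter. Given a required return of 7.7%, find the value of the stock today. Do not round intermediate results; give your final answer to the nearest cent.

D_1 = 10.05340
D_2 = 11.75242
D_3 = 13.73858
D_4 = 16.06041
D_5 = 18.77461
Terminal value at year 5: TV = D_5×(1+g_2)/(r−g_2) = 19.09378/0.06 = 318.22970
P_0 = D_1/(1+r)^1 + D_2/(1+r)^2 + D_3/(1+r)^3 + D_4/(1+r)^4 + D_5/(1+r)^5 + TV/(1+r)^5
    = 9.33463 + 10.13202 + 10.99752 + 11.93696 + 12.95664 + 219.61510 = 274.97288

$274.97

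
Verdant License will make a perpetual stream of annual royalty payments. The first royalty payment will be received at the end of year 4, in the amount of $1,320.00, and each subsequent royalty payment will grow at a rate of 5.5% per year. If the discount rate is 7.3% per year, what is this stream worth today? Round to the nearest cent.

$59361.14

Value at end of year 3: C₁ / (r − g) = $1,320.00 / (0.073 − 0.055) = $73,333.3333
Discount to today: PV = $73,333.3333 / (1 + 0.073)^3 = $73,333.3333 / 1.235376 = $59,361.14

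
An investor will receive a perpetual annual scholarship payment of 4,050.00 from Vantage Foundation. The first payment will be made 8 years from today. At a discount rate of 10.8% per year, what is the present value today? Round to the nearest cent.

Value at end of year 7: C / r = 4,050.00 / 0.108 = 37,500.0000
Discount to today: PV = 37,500.0000 / (1 + 0.108)^7 = 37,500.0000 / 2.050115 = 18,291.65

18291.65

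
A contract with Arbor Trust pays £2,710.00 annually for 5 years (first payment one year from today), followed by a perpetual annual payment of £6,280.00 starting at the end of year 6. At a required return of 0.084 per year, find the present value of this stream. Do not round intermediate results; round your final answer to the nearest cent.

PV of 5-year annuity: £2,710.00 × [1 − (1+0.084)^−5] / 0.084 = 10707.12480
Perpetuity value at year 5: £6,280.00 / 0.084 = 74761.90476
PV of perpetuity: 74761.90476 / (1+0.084)^5 = 49949.82220
Total PV = 10707.12480 + 49949.82220 = 60656.94700

£60656.95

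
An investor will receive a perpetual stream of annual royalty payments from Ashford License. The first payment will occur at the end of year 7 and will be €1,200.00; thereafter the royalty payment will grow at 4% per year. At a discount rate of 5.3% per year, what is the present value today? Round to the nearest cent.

Value at end of year 6: C₁ / (r − g) = €1,200.00 / (0.053 − 0.04) = €92,307.6923
Discount to today: PV = €92,307.6923 / (1 + 0.053)^6 = €92,307.6923 / 1.363233 = €67,712.32

€67712.32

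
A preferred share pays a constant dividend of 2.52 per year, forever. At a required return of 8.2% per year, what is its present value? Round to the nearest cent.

30.73

Level perpetuity: PV = C / r = 2.52 / 0.082 = 30.73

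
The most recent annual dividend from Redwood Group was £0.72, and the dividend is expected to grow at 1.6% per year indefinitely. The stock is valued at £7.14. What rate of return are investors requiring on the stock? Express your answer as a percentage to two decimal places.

11.85%

D₁ = £0.72 × 1.016 = £0.7315
P = D₁/(r − g) ⇒ r = D₁/P + g = £0.7315/£7.14 + 0.016 = 0.102454 + 0.016 = 0.118454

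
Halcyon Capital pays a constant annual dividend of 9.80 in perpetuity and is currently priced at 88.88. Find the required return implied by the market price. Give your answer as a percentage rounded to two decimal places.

11.03%

P = C/r ⇒ r = C/P = 9.80/88.88 = 0.110261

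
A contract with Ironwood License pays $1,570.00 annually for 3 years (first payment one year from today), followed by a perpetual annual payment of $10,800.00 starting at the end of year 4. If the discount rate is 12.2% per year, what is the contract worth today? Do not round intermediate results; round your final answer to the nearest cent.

PV of 3-year annuity: $1,570.00 × [1 − (1+0.122)^−3] / 0.122 = 3757.95307
Perpetuity value at year 3: $10,800.00 / 0.122 = 88524.59016
PV of perpetuity: 88524.59016 / (1+0.122)^3 = 62673.70283
Total PV = 3757.95307 + 62673.70283 = 66431.65590

$66431.66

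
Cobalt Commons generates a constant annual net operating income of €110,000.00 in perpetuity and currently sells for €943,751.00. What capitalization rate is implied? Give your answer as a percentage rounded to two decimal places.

11.66%

P = C/r ⇒ r = C/P = €110,000.00/€943,751.00 = 0.116556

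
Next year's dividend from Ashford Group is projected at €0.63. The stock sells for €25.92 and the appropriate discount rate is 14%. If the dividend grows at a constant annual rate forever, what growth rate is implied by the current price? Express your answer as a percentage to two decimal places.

P = D₁/(r−g) ⇒ g = r − D₁/P = 0.14 − €0.63/€25.92 = 0.115694

11.57%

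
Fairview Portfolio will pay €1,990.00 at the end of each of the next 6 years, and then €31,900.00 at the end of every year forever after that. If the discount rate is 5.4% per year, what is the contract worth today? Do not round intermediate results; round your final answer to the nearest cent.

PV of 6-year annuity: €1,990.00 × [1 − (1+0.054)^−6] / 0.054 = 9972.69440
Perpetuity value at year 6: €31,900.00 / 0.054 = 590740.74074
PV of perpetuity: 590740.74074 / (1+0.054)^6 = 430876.94612
Total PV = 9972.69440 + 430876.94612 = 440849.64052

€440849.64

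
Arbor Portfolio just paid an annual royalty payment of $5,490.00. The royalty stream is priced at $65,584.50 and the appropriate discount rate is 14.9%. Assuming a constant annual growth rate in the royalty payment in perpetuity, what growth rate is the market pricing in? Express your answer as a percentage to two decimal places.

P = D₀(1+g)/(r−g) ⇒ P(r−g) = D₀(1+g) ⇒ g(P+D₀) = P·r − D₀
g = (P·r − D₀)/(P + D₀) = ($65,584.50×0.149 − $5,490.00) / ($65,584.50 + $5,490.00) = 0.060248

6.02%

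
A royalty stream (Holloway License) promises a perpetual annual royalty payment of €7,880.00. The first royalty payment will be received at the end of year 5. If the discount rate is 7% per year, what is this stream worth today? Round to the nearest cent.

€85880.20

Value at end of year 4: C / r = €7,880.00 / 0.07 = €112,571.4286
Discount to today: PV = €112,571.4286 / (1 + 0.07)^4 = €112,571.4286 / 1.310796 = €85,880.20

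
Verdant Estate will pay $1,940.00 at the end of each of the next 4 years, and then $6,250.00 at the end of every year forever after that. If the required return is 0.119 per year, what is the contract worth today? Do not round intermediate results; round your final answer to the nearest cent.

$39402.41

PV of 4-year annuity: $1,940.00 × [1 − (1+0.119)^−4] / 0.119 = 5904.88949
Perpetuity value at year 4: $6,250.00 / 0.119 = 52521.00840
PV of perpetuity: 52521.00840 / (1+0.119)^4 = 33497.52422
Total PV = 5904.88949 + 33497.52422 = 39402.41371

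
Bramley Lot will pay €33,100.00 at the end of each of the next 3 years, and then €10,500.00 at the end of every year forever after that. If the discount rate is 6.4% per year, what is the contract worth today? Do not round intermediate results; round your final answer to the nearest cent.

PV of 3-year annuity: €33,100.00 × [1 − (1+0.064)^−3] / 0.064 = 87825.96401
Perpetuity value at year 3: €10,500.00 / 0.064 = 164062.50000
PV of perpetuity: 164062.50000 / (1+0.064)^3 = 136202.29994
Total PV = 87825.96401 + 136202.29994 = 224028.26395

€224028.26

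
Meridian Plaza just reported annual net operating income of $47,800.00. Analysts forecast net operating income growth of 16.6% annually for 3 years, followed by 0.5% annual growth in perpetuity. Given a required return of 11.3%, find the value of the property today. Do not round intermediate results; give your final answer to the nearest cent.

D_1 = 55734.80000
D_2 = 64986.77680
D_3 = 75774.58175
Terminal value at year 3: TV = D_3×(1+g_2)/(r−g_2) = 76153.45466/0.108 = 705124.58016
P_0 = D_1/(1+r)^1 + D_2/(1+r)^2 + D_3/(1+r)^3 + TV/(1+r)^3
    = 50076.19048 + 52460.77098 + 54958.90293 + 511423.12445 = 668918.98883

$668918.99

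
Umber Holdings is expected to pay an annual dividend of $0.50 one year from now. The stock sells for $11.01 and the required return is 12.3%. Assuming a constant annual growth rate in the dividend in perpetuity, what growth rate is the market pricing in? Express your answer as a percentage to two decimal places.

7.76%

P = D₁/(r−g) ⇒ g = r − D₁/P = 0.123 − $0.50/$11.01 = 0.077587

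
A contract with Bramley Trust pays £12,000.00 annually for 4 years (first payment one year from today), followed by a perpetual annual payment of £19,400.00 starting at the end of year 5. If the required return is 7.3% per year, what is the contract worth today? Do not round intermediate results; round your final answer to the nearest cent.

£240856.89

PV of 4-year annuity: £12,000.00 × [1 − (1+0.073)^−4] / 0.073 = 40372.76481
Perpetuity value at year 4: £19,400.00 / 0.073 = 265753.42466
PV of perpetuity: 265753.42466 / (1+0.073)^4 = 200484.12154
Total PV = 40372.76481 + 200484.12154 = 240856.88636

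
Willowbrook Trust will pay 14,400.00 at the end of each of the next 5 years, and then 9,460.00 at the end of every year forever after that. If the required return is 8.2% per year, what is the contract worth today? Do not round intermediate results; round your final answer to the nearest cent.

134986.31

PV of 5-year annuity: 14,400.00 × [1 − (1+0.082)^−5] / 0.082 = 57193.22468
Perpetuity value at year 5: 9,460.00 / 0.082 = 115365.85366
PV of perpetuity: 115365.85366 / (1+0.082)^5 = 77793.08245
Total PV = 57193.22468 + 77793.08245 = 134986.30712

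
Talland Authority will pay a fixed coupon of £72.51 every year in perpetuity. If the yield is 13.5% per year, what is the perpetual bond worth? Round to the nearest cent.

£537.11

Level perpetuity: PV = C / r = £72.51 / 0.135 = £537.11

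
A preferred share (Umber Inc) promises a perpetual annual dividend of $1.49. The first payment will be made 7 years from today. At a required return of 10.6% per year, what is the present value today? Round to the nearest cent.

Value at end of year 6: C / r = $1.49 / 0.106 = $14.0566
Discount to today: PV = $14.0566 / (1 + 0.106)^6 = $14.0566 / 1.830336 = $7.68

$7.68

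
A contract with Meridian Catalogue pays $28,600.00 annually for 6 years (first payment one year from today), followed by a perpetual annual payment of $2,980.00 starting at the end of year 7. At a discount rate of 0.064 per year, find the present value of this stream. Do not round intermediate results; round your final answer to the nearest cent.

$170976.47

PV of 6-year annuity: $28,600.00 × [1 − (1+0.064)^−6] / 0.064 = 138885.23006
Perpetuity value at year 6: $2,980.00 / 0.064 = 46562.50000
PV of perpetuity: 46562.50000 / (1+0.064)^6 = 32091.24176
Total PV = 138885.23006 + 32091.24176 = 170976.47183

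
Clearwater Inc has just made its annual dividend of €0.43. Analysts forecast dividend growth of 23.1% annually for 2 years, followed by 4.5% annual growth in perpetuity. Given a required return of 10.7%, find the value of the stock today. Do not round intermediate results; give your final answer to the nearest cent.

D_1 = 0.52933
D_2 = 0.65161
Terminal value at year 2: TV = D_2×(1+g_2)/(r−g_2) = 0.68093/0.062 = 10.98270
P_0 = D_1/(1+r)^1 + D_2/(1+r)^2 + TV/(1+r)^2
    = 0.47817 + 0.53173 + 8.96219 = 9.97208

€9.97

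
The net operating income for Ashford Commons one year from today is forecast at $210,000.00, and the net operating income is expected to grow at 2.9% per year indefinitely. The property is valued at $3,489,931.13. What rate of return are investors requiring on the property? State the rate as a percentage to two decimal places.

P = D₁/(r − g) ⇒ r = D₁/P + g = $210,000.0000/$3,489,931.13 + 0.029 = 0.060173 + 0.029 = 0.089173

8.92%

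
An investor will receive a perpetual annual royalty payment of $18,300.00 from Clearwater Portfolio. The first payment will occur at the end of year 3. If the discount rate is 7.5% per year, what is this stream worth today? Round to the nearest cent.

$211141.16

Value at end of year 2: C / r = $18,300.00 / 0.075 = $244,000.0000
Discount to today: PV = $244,000.0000 / (1 + 0.075)^2 = $244,000.0000 / 1.155625 = $211,141.16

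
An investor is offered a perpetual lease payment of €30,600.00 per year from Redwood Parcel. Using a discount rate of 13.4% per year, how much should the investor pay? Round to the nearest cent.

Level perpetuity: PV = C / r = €30,600.00 / 0.134 = €228,358.21

€228358.21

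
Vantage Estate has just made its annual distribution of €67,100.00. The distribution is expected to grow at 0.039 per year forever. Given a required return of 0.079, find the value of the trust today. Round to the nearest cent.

€1742922.50

D₁ = D₀ × (1 + g) = €67,100.00 × 1.039 = €69,716.9000
Growing perpetuity: P = D₁ / (r − g) = €69,716.9000 / (0.079 − 0.039) = €1,742,922.50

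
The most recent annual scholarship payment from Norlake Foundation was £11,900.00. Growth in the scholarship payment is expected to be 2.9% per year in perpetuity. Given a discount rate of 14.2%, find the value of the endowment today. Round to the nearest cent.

£108363.72

D₁ = D₀ × (1 + g) = £11,900.00 × 1.029 = £12,245.1000
Growing perpetuity: P = D₁ / (r − g) = £12,245.1000 / (0.142 − 0.029) = £108,363.72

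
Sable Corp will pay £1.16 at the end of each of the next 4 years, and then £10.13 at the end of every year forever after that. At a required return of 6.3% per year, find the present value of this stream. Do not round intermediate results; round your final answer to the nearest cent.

£129.92

PV of 4-year annuity: £1.16 × [1 − (1+0.063)^−4] / 0.063 = 3.99206
Perpetuity value at year 4: £10.13 / 0.063 = 160.79365
PV of perpetuity: 160.79365 / (1+0.063)^4 = 125.93192
Total PV = 3.99206 + 125.93192 = 129.92399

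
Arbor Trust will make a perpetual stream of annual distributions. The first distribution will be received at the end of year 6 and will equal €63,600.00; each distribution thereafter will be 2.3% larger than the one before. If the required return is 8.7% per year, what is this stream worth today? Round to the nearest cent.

Value at end of year 5: C₁ / (r − g) = €63,600.00 / (0.087 − 0.023) = €993,750.0000
Discount to today: PV = €993,750.0000 / (1 + 0.087)^5 = €993,750.0000 / 1.517566 = €654,831.29

€654831.29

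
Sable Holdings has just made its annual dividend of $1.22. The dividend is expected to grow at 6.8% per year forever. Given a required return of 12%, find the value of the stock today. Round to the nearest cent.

$25.06

D₁ = D₀ × (1 + g) = $1.22 × 1.068 = $1.3030
Growing perpetuity: P = D₁ / (r − g) = $1.3030 / (0.12 − 0.068) = $25.06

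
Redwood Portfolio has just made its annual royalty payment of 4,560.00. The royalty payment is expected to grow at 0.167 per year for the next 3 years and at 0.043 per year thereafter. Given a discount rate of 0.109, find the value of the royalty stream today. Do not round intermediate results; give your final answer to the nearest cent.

D_1 = 5321.52000
D_2 = 6210.21384
D_3 = 7247.31955
Terminal value at year 3: TV = D_3×(1+g_2)/(r−g_2) = 7558.95429/0.066 = 114529.61048
P_0 = D_1/(1+r)^1 + D_2/(1+r)^2 + D_3/(1+r)^3 + TV/(1+r)^3
    = 4798.48512 + 5049.44286 + 5313.52554 + 83969.80512 = 99131.25864

99131.26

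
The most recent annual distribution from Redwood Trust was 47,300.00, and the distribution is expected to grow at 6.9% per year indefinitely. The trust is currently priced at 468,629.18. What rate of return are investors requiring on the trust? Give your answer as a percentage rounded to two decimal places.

D₁ = 47,300.00 × 1.069 = 50,563.7000
P = D₁/(r − g) ⇒ r = D₁/P + g = 50,563.7000/468,629.18 + 0.069 = 0.107897 + 0.069 = 0.176897

17.69%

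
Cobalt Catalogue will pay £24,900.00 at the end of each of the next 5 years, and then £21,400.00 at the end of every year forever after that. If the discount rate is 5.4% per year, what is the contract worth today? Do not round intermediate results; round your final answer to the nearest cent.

PV of 5-year annuity: £24,900.00 × [1 − (1+0.054)^−5] / 0.054 = 106622.29920
Perpetuity value at year 5: £21,400.00 / 0.054 = 396296.29630
PV of perpetuity: 396296.29630 / (1+0.054)^5 = 304661.06727
Total PV = 106622.29920 + 304661.06727 = 411283.36646

£411283.37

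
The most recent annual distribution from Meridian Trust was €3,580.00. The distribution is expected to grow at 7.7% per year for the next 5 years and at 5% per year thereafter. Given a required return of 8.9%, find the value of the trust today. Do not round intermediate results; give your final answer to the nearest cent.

€108506.81

D_1 = 3855.66000
D_2 = 4152.54582
D_3 = 4472.29185
D_4 = 4816.65832
D_5 = 5187.54101
Terminal value at year 5: TV = D_5×(1+g_2)/(r−g_2) = 5446.91806/0.039 = 139664.56568
P_0 = D_1/(1+r)^1 + D_2/(1+r)^2 + D_3/(1+r)^3 + D_4/(1+r)^4 + D_5/(1+r)^5 + TV/(1+r)^5
    = 3540.55096 + 3501.53663 + 3462.95220 + 3424.79295 + 3387.05418 + 91189.92036 = 108506.80729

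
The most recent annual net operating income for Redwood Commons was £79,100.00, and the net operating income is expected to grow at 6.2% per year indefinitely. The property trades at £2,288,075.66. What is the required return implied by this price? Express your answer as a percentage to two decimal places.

9.87%

D₁ = £79,100.00 × 1.062 = £84,004.2000
P = D₁/(r − g) ⇒ r = D₁/P + g = £84,004.2000/£2,288,075.66 + 0.062 = 0.036714 + 0.062 = 0.098714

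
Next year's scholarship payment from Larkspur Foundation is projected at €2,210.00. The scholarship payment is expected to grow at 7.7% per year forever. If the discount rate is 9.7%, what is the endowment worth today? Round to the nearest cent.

€110500.00

Growing perpetuity: P = D₁ / (r − g) = €2,210.0000 / (0.097 − 0.077) = €110,500.00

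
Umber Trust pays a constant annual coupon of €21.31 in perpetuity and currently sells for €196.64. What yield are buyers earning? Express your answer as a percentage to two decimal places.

10.84%

P = C/r ⇒ r = C/P = €21.31/€196.64 = 0.108371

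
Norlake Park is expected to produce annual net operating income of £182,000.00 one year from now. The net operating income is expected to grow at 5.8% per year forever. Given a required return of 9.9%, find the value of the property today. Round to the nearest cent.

£4439024.39

Growing perpetuity: P = D₁ / (r − g) = £182,000.0000 / (0.099 − 0.058) = £4,439,024.39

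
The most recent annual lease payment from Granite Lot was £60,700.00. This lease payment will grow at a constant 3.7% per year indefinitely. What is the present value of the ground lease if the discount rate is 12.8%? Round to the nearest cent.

£691713.19

D₁ = D₀ × (1 + g) = £60,700.00 × 1.037 = £62,945.9000
Growing perpetuity: P = D₁ / (r − g) = £62,945.9000 / (0.128 − 0.037) = £691,713.19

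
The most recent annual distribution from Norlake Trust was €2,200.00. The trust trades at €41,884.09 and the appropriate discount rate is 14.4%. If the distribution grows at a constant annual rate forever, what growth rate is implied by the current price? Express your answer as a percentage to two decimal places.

P = D₀(1+g)/(r−g) ⇒ P(r−g) = D₀(1+g) ⇒ g(P+D₀) = P·r − D₀
g = (P·r − D₀)/(P + D₀) = (€41,884.09×0.144 − €2,200.00) / (€41,884.09 + €2,200.00) = 0.086909

8.69%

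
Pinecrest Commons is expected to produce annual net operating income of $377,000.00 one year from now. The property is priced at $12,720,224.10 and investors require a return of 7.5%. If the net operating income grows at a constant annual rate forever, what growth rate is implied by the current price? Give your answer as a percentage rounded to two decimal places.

4.54%

P = D₁/(r−g) ⇒ g = r − D₁/P = 0.075 − $377,000.00/$12,720,224.10 = 0.045362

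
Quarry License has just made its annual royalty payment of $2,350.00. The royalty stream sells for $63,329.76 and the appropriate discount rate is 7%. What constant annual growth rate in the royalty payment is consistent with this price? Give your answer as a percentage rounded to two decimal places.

3.17%

P = D₀(1+g)/(r−g) ⇒ P(r−g) = D₀(1+g) ⇒ g(P+D₀) = P·r − D₀
g = (P·r − D₀)/(P + D₀) = ($63,329.76×0.07 − $2,350.00) / ($63,329.76 + $2,350.00) = 0.031716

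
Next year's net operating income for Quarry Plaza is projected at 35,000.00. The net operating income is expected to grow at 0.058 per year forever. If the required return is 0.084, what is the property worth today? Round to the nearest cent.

Growing perpetuity: P = D₁ / (r − g) = 35,000.0000 / (0.084 − 0.058) = 1,346,153.85

1346153.85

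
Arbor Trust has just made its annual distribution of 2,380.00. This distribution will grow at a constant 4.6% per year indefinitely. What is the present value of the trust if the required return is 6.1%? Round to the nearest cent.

D₁ = D₀ × (1 + g) = 2,380.00 × 1.046 = 2,489.4800
Growing perpetuity: P = D₁ / (r − g) = 2,489.4800 / (0.061 − 0.046) = 165,965.33

165965.33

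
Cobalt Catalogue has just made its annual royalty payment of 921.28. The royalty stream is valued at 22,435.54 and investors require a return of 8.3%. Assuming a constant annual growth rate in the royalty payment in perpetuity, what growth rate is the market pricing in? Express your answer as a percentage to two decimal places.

P = D₀(1+g)/(r−g) ⇒ P(r−g) = D₀(1+g) ⇒ g(P+D₀) = P·r − D₀
g = (P·r − D₀)/(P + D₀) = (22,435.54×0.083 − 921.28) / (22,435.54 + 921.28) = 0.040282

4.03%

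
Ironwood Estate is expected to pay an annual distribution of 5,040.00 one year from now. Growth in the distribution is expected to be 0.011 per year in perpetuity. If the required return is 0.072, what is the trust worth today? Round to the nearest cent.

82622.95

Growing perpetuity: P = D₁ / (r − g) = 5,040.0000 / (0.072 − 0.011) = 82,622.95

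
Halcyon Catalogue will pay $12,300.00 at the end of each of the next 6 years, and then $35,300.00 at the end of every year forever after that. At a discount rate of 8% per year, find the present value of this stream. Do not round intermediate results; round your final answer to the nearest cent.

PV of 6-year annuity: $12,300.00 × [1 − (1+0.08)^−6] / 0.08 = 56861.41987
Perpetuity value at year 6: $35,300.00 / 0.08 = 441250.00000
PV of perpetuity: 441250.00000 / (1+0.08)^6 = 278062.34786
Total PV = 56861.41987 + 278062.34786 = 334923.76773

$334923.77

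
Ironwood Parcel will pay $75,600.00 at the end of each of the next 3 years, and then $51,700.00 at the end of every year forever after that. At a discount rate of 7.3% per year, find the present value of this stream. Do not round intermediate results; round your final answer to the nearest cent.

PV of 3-year annuity: $75,600.00 × [1 − (1+0.073)^−3] / 0.073 = 197315.85286
Perpetuity value at year 3: $51,700.00 / 0.073 = 708219.17808
PV of perpetuity: 708219.17808 / (1+0.073)^3 = 573282.27870
Total PV = 197315.85286 + 573282.27870 = 770598.13157

$770598.13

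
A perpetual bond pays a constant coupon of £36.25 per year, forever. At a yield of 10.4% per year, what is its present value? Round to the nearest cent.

£348.56

Level perpetuity: PV = C / r = £36.25 / 0.104 = £348.56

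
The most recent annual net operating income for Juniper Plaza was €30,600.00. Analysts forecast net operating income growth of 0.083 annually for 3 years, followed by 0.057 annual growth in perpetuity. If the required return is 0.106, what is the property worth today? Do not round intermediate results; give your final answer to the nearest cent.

€707789.98

D_1 = 33139.80000
D_2 = 35890.40340
D_3 = 38869.30688
Terminal value at year 3: TV = D_3×(1+g_2)/(r−g_2) = 41084.85737/0.049 = 838466.47703
P_0 = D_1/(1+r)^1 + D_2/(1+r)^2 + D_3/(1+r)^3 + TV/(1+r)^3
    = 29963.65280 + 29340.53887 + 28730.38299 + 619755.40459 = 707789.97925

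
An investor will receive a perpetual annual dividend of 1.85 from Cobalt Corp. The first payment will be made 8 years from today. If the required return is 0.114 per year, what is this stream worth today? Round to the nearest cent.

Value at end of year 7: C / r = 1.85 / 0.114 = 16.2281
Discount to today: PV = 16.2281 / (1 + 0.114)^7 = 16.2281 / 2.129101 = 7.62

7.62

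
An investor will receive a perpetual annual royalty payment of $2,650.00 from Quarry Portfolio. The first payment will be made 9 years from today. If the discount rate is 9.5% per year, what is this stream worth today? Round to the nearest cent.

$13496.13

Value at end of year 8: C / r = $2,650.00 / 0.095 = $27,894.7368
Discount to today: PV = $27,894.7368 / (1 + 0.095)^8 = $27,894.7368 / 2.066869 = $13,496.13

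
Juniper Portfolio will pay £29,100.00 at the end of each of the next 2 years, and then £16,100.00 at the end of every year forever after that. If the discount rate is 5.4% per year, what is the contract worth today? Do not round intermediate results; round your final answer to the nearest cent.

£322184.17

PV of 2-year annuity: £29,100.00 × [1 − (1+0.054)^−2] / 0.054 = 53803.70793
Perpetuity value at year 2: £16,100.00 / 0.054 = 298148.14815
PV of perpetuity: 298148.14815 / (1+0.054)^2 = 268380.46094
Total PV = 53803.70793 + 268380.46094 = 322184.16887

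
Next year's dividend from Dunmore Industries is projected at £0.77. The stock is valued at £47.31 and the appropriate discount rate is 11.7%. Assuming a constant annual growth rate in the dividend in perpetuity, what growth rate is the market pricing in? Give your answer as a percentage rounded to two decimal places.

P = D₁/(r−g) ⇒ g = r − D₁/P = 0.117 − £0.77/£47.31 = 0.100724

10.07%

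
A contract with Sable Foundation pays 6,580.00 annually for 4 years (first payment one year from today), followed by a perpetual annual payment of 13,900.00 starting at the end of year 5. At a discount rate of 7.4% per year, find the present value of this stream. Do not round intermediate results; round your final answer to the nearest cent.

PV of 4-year annuity: 6,580.00 × [1 − (1+0.074)^−4] / 0.074 = 22088.05913
Perpetuity value at year 4: 13,900.00 / 0.074 = 187837.83784
PV of perpetuity: 187837.83784 / (1+0.074)^4 = 141177.65214
Total PV = 22088.05913 + 141177.65214 = 163265.71127

163265.71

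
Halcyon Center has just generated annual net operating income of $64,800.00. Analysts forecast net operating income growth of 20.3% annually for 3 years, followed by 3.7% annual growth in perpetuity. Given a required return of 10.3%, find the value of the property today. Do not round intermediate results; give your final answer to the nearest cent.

$1552759.24

D_1 = 77954.40000
D_2 = 93779.14320
D_3 = 112816.30927
Terminal value at year 3: TV = D_3×(1+g_2)/(r−g_2) = 116990.51271/0.066 = 1772583.52595
P_0 = D_1/(1+r)^1 + D_2/(1+r)^2 + D_3/(1+r)^3 + TV/(1+r)^3
    = 70674.88667 + 77082.40133 + 84070.83300 + 1320931.11852 = 1552759.23952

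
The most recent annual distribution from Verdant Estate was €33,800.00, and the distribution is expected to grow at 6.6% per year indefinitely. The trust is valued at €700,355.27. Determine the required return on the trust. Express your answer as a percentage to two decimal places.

11.74%

D₁ = €33,800.00 × 1.066 = €36,030.8000
P = D₁/(r − g) ⇒ r = D₁/P + g = €36,030.8000/€700,355.27 + 0.066 = 0.051446 + 0.066 = 0.117446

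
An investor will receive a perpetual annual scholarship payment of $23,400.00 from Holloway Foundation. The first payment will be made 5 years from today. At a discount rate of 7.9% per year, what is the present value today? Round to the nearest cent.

Value at end of year 4: C / r = $23,400.00 / 0.079 = $296,202.5316
Discount to today: PV = $296,202.5316 / (1 + 0.079)^4 = $296,202.5316 / 1.355457 = $218,525.94

$218525.94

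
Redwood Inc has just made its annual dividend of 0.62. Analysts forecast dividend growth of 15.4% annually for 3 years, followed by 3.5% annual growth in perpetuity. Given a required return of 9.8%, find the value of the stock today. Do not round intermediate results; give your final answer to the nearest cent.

D_1 = 0.71548
D_2 = 0.82566
D_3 = 0.95282
Terminal value at year 3: TV = D_3×(1+g_2)/(r−g_2) = 0.98616/0.063 = 15.65341
P_0 = D_1/(1+r)^1 + D_2/(1+r)^2 + D_3/(1+r)^3 + TV/(1+r)^3
    = 0.65162 + 0.68485 + 0.71978 + 11.82502 = 13.88128

13.88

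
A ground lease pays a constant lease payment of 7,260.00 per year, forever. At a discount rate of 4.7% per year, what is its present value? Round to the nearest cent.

154468.09

Level perpetuity: PV = C / r = 7,260.00 / 0.047 = 154,468.09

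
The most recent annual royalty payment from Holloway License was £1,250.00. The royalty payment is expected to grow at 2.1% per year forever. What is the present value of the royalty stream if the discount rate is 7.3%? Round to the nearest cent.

£24543.27

D₁ = D₀ × (1 + g) = £1,250.00 × 1.021 = £1,276.2500
Growing perpetuity: P = D₁ / (r − g) = £1,276.2500 / (0.073 − 0.021) = £24,543.27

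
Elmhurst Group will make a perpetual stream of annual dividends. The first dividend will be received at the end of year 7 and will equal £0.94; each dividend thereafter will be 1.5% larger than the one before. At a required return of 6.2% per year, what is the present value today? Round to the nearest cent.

Value at end of year 6: C₁ / (r − g) = £0.94 / (0.062 − 0.015) = £20.0000
Discount to today: PV = £20.0000 / (1 + 0.062)^6 = £20.0000 / 1.434654 = £13.94

£13.94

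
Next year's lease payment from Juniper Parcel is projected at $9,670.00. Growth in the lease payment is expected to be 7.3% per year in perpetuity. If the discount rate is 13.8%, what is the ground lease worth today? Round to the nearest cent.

$148769.23

Growing perpetuity: P = D₁ / (r − g) = $9,670.0000 / (0.138 − 0.073) = $148,769.23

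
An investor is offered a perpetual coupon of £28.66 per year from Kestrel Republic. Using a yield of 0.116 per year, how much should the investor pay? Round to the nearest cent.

£247.07

Level perpetuity: PV = C / r = £28.66 / 0.116 = £247.07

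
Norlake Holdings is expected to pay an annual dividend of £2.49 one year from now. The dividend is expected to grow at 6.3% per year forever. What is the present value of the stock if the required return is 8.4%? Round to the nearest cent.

Growing perpetuity: P = D₁ / (r − g) = £2.4900 / (0.084 − 0.063) = £118.57

£118.57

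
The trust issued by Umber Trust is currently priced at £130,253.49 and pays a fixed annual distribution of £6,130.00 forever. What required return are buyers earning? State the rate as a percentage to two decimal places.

P = C/r ⇒ r = C/P = £6,130.00/£130,253.49 = 0.047062

4.71%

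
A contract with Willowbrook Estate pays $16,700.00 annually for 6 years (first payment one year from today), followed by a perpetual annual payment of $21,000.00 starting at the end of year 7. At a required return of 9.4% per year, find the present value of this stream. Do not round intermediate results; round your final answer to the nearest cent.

$204342.70

PV of 6-year annuity: $16,700.00 × [1 − (1+0.094)^−6] / 0.094 = 74029.76837
Perpetuity value at year 6: $21,000.00 / 0.094 = 223404.25532
PV of perpetuity: 223404.25532 / (1+0.094)^6 = 130312.92983
Total PV = 74029.76837 + 130312.92983 = 204342.69820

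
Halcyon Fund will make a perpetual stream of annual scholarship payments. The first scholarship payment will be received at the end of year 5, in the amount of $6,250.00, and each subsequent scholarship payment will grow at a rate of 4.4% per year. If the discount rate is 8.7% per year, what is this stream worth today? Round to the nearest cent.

$104110.23

Value at end of year 4: C₁ / (r − g) = $6,250.00 / (0.087 − 0.044) = $145,348.8372
Discount to today: PV = $145,348.8372 / (1 + 0.087)^4 = $145,348.8372 / 1.396105 = $104,110.23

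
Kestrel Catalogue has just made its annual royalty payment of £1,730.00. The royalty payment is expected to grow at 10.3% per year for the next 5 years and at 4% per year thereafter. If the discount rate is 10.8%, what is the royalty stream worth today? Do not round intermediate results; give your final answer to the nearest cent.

D_1 = 1908.19000
D_2 = 2104.73357
D_3 = 2321.52113
D_4 = 2560.63780
D_5 = 2824.38350
Terminal value at year 5: TV = D_5×(1+g_2)/(r−g_2) = 2937.35884/0.068 = 43196.45349
P_0 = D_1/(1+r)^1 + D_2/(1+r)^2 + D_3/(1+r)^3 + D_4/(1+r)^4 + D_5/(1+r)^5 + TV/(1+r)^5
    = 1722.19314 + 1714.42151 + 1706.68495 + 1698.98331 + 1691.31641 + 25867.19220 = 34400.79152

£34400.79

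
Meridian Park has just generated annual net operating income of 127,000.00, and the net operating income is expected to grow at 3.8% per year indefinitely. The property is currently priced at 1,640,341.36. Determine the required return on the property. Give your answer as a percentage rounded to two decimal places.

11.84%

D₁ = 127,000.00 × 1.038 = 131,826.0000
P = D₁/(r − g) ⇒ r = D₁/P + g = 131,826.0000/1,640,341.36 + 0.038 = 0.080365 + 0.038 = 0.118365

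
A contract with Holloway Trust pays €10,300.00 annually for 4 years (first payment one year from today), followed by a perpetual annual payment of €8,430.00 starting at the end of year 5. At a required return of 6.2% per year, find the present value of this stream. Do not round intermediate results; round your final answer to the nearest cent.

€142417.92

PV of 4-year annuity: €10,300.00 × [1 − (1+0.062)^−4] / 0.062 = 35527.74179
Perpetuity value at year 4: €8,430.00 / 0.062 = 135967.74194
PV of perpetuity: 135967.74194 / (1+0.062)^4 = 106890.18240
Total PV = 35527.74179 + 106890.18240 = 142417.92418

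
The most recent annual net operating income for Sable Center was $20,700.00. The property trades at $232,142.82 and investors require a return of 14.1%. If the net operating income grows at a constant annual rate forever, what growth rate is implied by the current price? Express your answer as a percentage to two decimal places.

4.76%

P = D₀(1+g)/(r−g) ⇒ P(r−g) = D₀(1+g) ⇒ g(P+D₀) = P·r − D₀
g = (P·r − D₀)/(P + D₀) = ($232,142.82×0.141 − $20,700.00) / ($232,142.82 + $20,700.00) = 0.047587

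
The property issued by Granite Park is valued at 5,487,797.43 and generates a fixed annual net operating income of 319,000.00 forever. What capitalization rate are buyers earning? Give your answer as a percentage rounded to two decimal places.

P = C/r ⇒ r = C/P = 319,000.00/5,487,797.43 = 0.058129

5.81%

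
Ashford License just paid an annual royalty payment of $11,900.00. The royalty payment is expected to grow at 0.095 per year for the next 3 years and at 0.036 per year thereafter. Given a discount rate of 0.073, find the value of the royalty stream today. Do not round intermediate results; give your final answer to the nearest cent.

D_1 = 13030.50000
D_2 = 14268.39750
D_3 = 15623.89526
Terminal value at year 3: TV = D_3×(1+g_2)/(r−g_2) = 16186.35549/0.037 = 437469.06735
P_0 = D_1/(1+r)^1 + D_2/(1+r)^2 + D_3/(1+r)^3 + TV/(1+r)^3
    = 12143.98882 + 12392.98020 + 12647.07672 + 354118.14810 = 391302.19384

$391302.19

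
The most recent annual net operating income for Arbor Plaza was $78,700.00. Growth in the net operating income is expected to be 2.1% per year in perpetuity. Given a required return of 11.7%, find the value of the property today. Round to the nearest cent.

D₁ = D₀ × (1 + g) = $78,700.00 × 1.021 = $80,352.7000
Growing perpetuity: P = D₁ / (r − g) = $80,352.7000 / (0.117 − 0.021) = $837,007.29

$837007.29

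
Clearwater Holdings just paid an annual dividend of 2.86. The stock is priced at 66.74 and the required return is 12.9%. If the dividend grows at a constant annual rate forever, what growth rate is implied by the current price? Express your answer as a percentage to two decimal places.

P = D₀(1+g)/(r−g) ⇒ P(r−g) = D₀(1+g) ⇒ g(P+D₀) = P·r − D₀
g = (P·r − D₀)/(P + D₀) = (66.74×0.129 − 2.86) / (66.74 + 2.86) = 0.082607

8.26%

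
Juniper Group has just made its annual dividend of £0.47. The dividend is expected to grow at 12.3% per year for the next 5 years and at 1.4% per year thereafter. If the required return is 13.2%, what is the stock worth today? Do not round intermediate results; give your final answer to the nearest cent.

£6.18

D_1 = 0.52781
D_2 = 0.59273
D_3 = 0.66564
D_4 = 0.74751
D_5 = 0.83945
Terminal value at year 5: TV = D_5×(1+g_2)/(r−g_2) = 0.85121/0.118 = 7.21361
P_0 = D_1/(1+r)^1 + D_2/(1+r)^2 + D_3/(1+r)^3 + D_4/(1+r)^4 + D_5/(1+r)^5 + TV/(1+r)^5
    = 0.46626 + 0.46256 + 0.45888 + 0.45523 + 0.45161 + 3.88079 = 6.17533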